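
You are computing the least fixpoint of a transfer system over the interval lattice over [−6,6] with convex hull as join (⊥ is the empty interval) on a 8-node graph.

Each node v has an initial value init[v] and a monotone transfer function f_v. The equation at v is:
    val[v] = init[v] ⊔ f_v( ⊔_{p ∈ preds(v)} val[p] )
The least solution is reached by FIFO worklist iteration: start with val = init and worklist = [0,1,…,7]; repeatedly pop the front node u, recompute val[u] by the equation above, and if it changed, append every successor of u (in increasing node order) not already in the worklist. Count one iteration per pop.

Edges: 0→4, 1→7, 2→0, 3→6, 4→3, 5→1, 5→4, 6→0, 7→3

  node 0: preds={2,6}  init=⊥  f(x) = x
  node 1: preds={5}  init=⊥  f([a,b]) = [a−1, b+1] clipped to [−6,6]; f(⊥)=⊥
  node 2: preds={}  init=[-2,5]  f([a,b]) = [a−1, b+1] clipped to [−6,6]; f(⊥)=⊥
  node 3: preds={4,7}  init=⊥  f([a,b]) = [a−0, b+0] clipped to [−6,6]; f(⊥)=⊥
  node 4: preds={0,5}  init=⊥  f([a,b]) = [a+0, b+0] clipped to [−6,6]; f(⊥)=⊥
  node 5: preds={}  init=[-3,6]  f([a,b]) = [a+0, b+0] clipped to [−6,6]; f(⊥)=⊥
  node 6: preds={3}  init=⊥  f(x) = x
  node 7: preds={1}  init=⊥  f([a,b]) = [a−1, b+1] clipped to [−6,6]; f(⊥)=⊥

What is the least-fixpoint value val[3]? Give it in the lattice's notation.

[-5,6]

Trace (13 dequeues):
  [1] u=0 | in [-2,5] | out [-2,5] | prev ⊥ | push {}
  [2] u=1 | in [-3,6] | out [-4,6] | prev ⊥ | push {}
  [3] u=2 | in ⊥ | out [-2,5] | ==
  [4] u=3 | in ⊥ | out ⊥ | ==
  [5] u=4 | in [-3,6] | out [-3,6] | prev ⊥ | push {3}
  [6] u=5 | in ⊥ | out [-3,6] | ==
  [7] u=6 | in ⊥ | out ⊥ | ==
  [8] u=7 | in [-4,6] | out [-5,6] | prev ⊥ | push {}
  [9] u=3 | in [-5,6] | out [-5,6] | prev ⊥ | push {6}
  [10] u=6 | in [-5,6] | out [-5,6] | prev ⊥ | push {0}
  [11] u=0 | in [-5,6] | out [-5,6] | prev [-2,5] | push {4}
  [12] u=4 | in [-5,6] | out [-5,6] | prev [-3,6] | push {3}
  [13] u=3 | in [-5,6] | out [-5,6] | ==

Converged values:
  [0] [-5,6]
  [1] [-4,6]
  [2] [-2,5]
  [3] [-5,6]
  [4] [-5,6]
  [5] [-3,6]
  [6] [-5,6]
  [7] [-5,6]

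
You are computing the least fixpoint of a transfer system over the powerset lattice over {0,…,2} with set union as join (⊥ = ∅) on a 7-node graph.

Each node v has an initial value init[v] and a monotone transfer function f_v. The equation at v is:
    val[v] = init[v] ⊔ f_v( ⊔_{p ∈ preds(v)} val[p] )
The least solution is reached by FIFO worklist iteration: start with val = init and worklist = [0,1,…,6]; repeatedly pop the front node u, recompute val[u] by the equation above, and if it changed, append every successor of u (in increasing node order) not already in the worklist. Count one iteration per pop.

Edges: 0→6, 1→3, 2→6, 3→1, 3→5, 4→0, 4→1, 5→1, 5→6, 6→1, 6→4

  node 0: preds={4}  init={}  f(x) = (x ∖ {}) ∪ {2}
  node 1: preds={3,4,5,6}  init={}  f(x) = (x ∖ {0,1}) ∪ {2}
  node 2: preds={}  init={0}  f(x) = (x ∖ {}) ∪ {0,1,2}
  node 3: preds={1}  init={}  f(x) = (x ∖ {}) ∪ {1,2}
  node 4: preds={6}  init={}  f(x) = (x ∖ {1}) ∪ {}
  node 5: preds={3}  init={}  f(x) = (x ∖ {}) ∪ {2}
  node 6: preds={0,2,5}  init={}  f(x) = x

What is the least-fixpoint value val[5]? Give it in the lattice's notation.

{1,2}

Trace (12 dequeues):
  [1] u=0 | in {} | out {2} | prev {} | push {}
  [2] u=1 | in {} | out {2} | prev {} | push {}
  [3] u=2 | in {} | out {0,1,2} | prev {0} | push {}
  [4] u=3 | in {2} | out {1,2} | prev {} | push {1}
  [5] u=4 | in {} | out {} | ==
  [6] u=5 | in {1,2} | out {1,2} | prev {} | push {}
  [7] u=6 | in {0,1,2} | out {0,1,2} | prev {} | push {4}
  [8] u=1 | in {0,1,2} | out {2} | ==
  [9] u=4 | in {0,1,2} | out {0,2} | prev {} | push {0,1}
  [10] u=0 | in {0,2} | out {0,2} | prev {2} | push {6}
  [11] u=1 | in {0,1,2} | out {2} | ==
  [12] u=6 | in {0,1,2} | out {0,1,2} | ==

Converged values:
  [0] {0,2}
  [1] {2}
  [2] {0,1,2}
  [3] {1,2}
  [4] {0,2}
  [5] {1,2}
  [6] {0,1,2}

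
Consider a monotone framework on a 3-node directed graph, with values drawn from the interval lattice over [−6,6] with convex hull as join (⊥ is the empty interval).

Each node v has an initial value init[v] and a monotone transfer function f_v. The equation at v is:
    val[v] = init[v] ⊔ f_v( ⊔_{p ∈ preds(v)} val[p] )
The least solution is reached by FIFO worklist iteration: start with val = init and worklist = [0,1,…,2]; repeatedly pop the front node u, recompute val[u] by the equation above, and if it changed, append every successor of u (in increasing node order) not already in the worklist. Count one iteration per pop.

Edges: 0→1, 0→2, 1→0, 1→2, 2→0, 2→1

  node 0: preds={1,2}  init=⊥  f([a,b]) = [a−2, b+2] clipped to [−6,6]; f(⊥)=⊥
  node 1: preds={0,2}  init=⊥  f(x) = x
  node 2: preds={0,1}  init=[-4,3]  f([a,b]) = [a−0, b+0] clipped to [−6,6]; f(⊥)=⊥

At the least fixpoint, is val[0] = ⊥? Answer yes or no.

no

Iteration log — 8 steps:
  step 1. node 0  ⊔preds=[-4,3]  new=[-6,5]  old=⊥  +wl: 
  step 2. node 1  ⊔preds=[-6,5]  new=[-6,5]  old=⊥  +wl: 0
  step 3. node 2  ⊔preds=[-6,5]  new=[-6,5]  old=[-4,3]  +wl: 1
  step 4. node 0  ⊔preds=[-6,5]  new=[-6,6]  old=[-6,5]  +wl: 2
  step 5. node 1  ⊔preds=[-6,6]  new=[-6,6]  old=[-6,5]  +wl: 0
  step 6. node 2  ⊔preds=[-6,6]  new=[-6,6]  old=[-6,5]  +wl: 1
  step 7. node 0  ⊔preds=[-6,6]  new=[-6,6]  stable
  step 8. node 1  ⊔preds=[-6,6]  new=[-6,6]  stable

Least fixpoint reached:
  node 0: [-6,6]
  node 1: [-6,6]
  node 2: [-6,6]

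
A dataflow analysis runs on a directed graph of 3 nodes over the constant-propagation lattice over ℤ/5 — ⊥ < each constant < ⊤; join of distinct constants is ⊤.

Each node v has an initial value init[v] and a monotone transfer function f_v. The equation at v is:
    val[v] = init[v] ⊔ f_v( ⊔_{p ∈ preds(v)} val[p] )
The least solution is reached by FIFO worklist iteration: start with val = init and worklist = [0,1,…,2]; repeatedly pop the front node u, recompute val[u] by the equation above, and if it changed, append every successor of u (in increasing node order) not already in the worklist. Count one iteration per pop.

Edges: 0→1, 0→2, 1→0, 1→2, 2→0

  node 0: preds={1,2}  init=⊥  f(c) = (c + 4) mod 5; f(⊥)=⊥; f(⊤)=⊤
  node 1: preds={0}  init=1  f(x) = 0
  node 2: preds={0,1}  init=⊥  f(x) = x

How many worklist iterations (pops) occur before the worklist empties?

Iteration log — 6 steps:
  step 1. node 0  ⊔preds=1  new=0  old=⊥  +wl: 
  step 2. node 1  ⊔preds=0  new=⊤  old=1  +wl: 0
  step 3. node 2  ⊔preds=⊤  new=⊤  old=⊥  +wl: 
  step 4. node 0  ⊔preds=⊤  new=⊤  old=0  +wl: 1,2
  step 5. node 1  ⊔preds=⊤  new=⊤  stable
  step 6. node 2  ⊔preds=⊤  new=⊤  stable

Least fixpoint reached:
  node 0: ⊤
  node 1: ⊤
  node 2: ⊤

6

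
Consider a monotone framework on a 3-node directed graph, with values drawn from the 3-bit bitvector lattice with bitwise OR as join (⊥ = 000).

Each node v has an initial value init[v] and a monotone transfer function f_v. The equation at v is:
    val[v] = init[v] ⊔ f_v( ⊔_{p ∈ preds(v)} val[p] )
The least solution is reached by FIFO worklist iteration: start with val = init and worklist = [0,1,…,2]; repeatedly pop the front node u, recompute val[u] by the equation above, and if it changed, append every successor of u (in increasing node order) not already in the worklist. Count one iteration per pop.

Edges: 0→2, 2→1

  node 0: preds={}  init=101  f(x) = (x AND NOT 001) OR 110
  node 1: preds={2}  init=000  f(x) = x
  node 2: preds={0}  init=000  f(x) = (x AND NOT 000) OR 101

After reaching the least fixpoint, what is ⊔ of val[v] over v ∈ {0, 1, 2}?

Iteration log — 4 steps:
  step 1. node 0  ⊔preds=000  new=111  old=101  +wl: 
  step 2. node 1  ⊔preds=000  new=000  stable
  step 3. node 2  ⊔preds=111  new=111  old=000  +wl: 1
  step 4. node 1  ⊔preds=111  new=111  old=000  +wl: 

Least fixpoint reached:
  node 0: 111
  node 1: 111
  node 2: 111

111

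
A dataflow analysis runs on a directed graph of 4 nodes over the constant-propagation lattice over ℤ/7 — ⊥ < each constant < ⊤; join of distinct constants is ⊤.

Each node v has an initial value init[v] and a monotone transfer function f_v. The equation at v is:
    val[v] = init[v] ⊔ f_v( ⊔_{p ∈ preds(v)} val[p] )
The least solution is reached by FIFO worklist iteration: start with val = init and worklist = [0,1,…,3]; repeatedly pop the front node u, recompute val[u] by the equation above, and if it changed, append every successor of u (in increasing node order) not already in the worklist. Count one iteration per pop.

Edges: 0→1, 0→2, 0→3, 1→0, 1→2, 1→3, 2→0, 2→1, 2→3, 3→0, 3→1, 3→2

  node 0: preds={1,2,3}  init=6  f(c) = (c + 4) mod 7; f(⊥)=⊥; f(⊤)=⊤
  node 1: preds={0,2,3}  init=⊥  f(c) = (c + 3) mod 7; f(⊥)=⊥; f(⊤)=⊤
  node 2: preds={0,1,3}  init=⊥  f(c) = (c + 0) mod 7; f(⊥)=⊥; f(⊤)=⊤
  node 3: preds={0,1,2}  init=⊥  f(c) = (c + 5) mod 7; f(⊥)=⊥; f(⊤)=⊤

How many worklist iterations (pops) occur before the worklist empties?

Iteration log — 9 steps:
  step 1. node 0  ⊔preds=⊥  new=6  stable
  step 2. node 1  ⊔preds=6  new=2  old=⊥  +wl: 0
  step 3. node 2  ⊔preds=⊤  new=⊤  old=⊥  +wl: 1
  step 4. node 3  ⊔preds=⊤  new=⊤  old=⊥  +wl: 2
  step 5. node 0  ⊔preds=⊤  new=⊤  old=6  +wl: 3
  step 6. node 1  ⊔preds=⊤  new=⊤  old=2  +wl: 0
  step 7. node 2  ⊔preds=⊤  new=⊤  stable
  step 8. node 3  ⊔preds=⊤  new=⊤  stable
  step 9. node 0  ⊔preds=⊤  new=⊤  stable

Least fixpoint reached:
  node 0: ⊤
  node 1: ⊤
  node 2: ⊤
  node 3: ⊤

9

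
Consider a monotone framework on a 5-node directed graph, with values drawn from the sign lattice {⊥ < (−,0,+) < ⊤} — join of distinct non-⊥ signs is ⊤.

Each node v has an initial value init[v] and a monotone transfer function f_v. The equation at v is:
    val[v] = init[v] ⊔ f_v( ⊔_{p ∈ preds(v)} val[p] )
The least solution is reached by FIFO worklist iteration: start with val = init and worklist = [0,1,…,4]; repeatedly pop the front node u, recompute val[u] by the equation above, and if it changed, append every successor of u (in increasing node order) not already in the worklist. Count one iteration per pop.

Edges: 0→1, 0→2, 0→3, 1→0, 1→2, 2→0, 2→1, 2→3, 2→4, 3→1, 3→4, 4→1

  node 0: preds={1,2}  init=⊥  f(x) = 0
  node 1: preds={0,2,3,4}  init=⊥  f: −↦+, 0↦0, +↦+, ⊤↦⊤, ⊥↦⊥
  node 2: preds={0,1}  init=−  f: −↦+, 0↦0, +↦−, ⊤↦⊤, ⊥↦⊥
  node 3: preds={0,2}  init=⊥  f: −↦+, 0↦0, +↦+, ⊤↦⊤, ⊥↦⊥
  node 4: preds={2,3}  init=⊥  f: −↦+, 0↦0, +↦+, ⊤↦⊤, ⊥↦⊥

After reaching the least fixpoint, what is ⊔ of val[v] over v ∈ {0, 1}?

Trace (7 dequeues):
  [1] u=0 | in − | out 0 | prev ⊥ | push {}
  [2] u=1 | in ⊤ | out ⊤ | prev ⊥ | push {0}
  [3] u=2 | in ⊤ | out ⊤ | prev − | push {1}
  [4] u=3 | in ⊤ | out ⊤ | prev ⊥ | push {}
  [5] u=4 | in ⊤ | out ⊤ | prev ⊥ | push {}
  [6] u=0 | in ⊤ | out 0 | ==
  [7] u=1 | in ⊤ | out ⊤ | ==

Converged values:
  [0] 0
  [1] ⊤
  [2] ⊤
  [3] ⊤
  [4] ⊤

⊤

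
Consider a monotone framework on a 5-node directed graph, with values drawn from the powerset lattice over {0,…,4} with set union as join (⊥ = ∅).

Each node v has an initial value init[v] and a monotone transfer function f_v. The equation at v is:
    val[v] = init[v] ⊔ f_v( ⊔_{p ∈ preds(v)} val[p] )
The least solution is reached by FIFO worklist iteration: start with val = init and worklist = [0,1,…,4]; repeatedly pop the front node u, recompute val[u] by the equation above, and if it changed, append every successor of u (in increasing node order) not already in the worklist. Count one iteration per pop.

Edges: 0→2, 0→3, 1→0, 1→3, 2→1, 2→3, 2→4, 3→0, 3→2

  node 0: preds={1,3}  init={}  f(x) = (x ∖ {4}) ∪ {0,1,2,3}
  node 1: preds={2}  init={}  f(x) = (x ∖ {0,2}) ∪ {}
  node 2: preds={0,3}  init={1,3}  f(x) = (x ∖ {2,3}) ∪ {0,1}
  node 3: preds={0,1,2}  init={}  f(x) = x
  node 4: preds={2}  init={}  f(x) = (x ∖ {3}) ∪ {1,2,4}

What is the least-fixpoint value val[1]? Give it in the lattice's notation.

{1,3}

Worklist (8 pops):
  #1 pop 0: in={} → {0,1,2,3} (was {}); enqueue []
  #2 pop 1: in={1,3} → {1,3} (was {}); enqueue [0]
  #3 pop 2: in={0,1,2,3} → {0,1,3} (was {1,3}); enqueue [1]
  #4 pop 3: in={0,1,2,3} → {0,1,2,3} (was {}); enqueue [2]
  #5 pop 4: in={0,1,3} → {0,1,2,4} (was {}); enqueue []
  #6 pop 0: in={0,1,2,3} → {0,1,2,3} (no change)
  #7 pop 1: in={0,1,3} → {1,3} (no change)
  #8 pop 2: in={0,1,2,3} → {0,1,3} (no change)

Fixpoint:
  val[0] = {0,1,2,3}
  val[1] = {1,3}
  val[2] = {0,1,3}
  val[3] = {0,1,2,3}
  val[4] = {0,1,2,4}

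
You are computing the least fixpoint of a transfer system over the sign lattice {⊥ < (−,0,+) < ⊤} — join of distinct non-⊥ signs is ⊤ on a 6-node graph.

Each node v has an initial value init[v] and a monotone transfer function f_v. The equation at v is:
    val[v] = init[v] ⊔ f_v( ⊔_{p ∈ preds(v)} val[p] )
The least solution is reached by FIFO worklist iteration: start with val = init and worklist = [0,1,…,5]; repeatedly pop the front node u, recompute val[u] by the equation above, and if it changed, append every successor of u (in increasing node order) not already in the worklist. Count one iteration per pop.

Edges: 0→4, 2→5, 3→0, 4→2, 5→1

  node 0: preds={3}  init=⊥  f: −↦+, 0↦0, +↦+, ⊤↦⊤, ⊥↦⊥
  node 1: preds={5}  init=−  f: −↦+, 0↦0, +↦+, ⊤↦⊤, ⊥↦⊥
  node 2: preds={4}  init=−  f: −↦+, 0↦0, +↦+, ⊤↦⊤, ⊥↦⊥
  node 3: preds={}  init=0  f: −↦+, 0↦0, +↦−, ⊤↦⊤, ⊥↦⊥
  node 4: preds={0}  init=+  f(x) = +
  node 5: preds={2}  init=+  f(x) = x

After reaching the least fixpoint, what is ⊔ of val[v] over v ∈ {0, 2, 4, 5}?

Worklist (7 pops):
  #1 pop 0: in=0 → 0 (was ⊥); enqueue []
  #2 pop 1: in=+ → ⊤ (was −); enqueue []
  #3 pop 2: in=+ → ⊤ (was −); enqueue []
  #4 pop 3: in=⊥ → 0 (no change)
  #5 pop 4: in=0 → + (no change)
  #6 pop 5: in=⊤ → ⊤ (was +); enqueue [1]
  #7 pop 1: in=⊤ → ⊤ (no change)

Fixpoint:
  val[0] = 0
  val[1] = ⊤
  val[2] = ⊤
  val[3] = 0
  val[4] = +
  val[5] = ⊤

⊤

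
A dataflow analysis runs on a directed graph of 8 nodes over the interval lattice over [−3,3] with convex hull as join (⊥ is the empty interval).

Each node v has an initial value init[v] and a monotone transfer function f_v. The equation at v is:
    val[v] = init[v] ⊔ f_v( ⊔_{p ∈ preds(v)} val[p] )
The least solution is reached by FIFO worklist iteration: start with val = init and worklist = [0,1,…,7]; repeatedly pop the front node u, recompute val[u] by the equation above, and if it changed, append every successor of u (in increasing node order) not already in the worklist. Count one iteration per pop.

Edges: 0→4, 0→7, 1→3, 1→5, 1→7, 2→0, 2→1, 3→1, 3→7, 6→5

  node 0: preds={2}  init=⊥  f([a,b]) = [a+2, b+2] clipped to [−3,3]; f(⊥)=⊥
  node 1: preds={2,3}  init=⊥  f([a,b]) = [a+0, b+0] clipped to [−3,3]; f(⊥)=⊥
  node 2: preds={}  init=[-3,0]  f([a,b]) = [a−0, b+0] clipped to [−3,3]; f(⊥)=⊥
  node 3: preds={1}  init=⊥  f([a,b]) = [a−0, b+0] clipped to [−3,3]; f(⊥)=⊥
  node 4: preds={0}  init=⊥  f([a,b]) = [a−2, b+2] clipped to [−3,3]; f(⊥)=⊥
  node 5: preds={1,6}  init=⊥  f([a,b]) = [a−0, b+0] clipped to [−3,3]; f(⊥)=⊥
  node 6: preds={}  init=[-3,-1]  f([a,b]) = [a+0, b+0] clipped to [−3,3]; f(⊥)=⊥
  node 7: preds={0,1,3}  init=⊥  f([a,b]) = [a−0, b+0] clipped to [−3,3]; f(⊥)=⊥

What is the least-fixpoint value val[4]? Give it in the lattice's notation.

[-3,3]

Worklist (9 pops):
  #1 pop 0: in=[-3,0] → [-1,2] (was ⊥); enqueue []
  #2 pop 1: in=[-3,0] → [-3,0] (was ⊥); enqueue []
  #3 pop 2: in=⊥ → [-3,0] (no change)
  #4 pop 3: in=[-3,0] → [-3,0] (was ⊥); enqueue [1]
  #5 pop 4: in=[-1,2] → [-3,3] (was ⊥); enqueue []
  #6 pop 5: in=[-3,0] → [-3,0] (was ⊥); enqueue []
  #7 pop 6: in=⊥ → [-3,-1] (no change)
  #8 pop 7: in=[-3,2] → [-3,2] (was ⊥); enqueue []
  #9 pop 1: in=[-3,0] → [-3,0] (no change)

Fixpoint:
  val[0] = [-1,2]
  val[1] = [-3,0]
  val[2] = [-3,0]
  val[3] = [-3,0]
  val[4] = [-3,3]
  val[5] = [-3,0]
  val[6] = [-3,-1]
  val[7] = [-3,2]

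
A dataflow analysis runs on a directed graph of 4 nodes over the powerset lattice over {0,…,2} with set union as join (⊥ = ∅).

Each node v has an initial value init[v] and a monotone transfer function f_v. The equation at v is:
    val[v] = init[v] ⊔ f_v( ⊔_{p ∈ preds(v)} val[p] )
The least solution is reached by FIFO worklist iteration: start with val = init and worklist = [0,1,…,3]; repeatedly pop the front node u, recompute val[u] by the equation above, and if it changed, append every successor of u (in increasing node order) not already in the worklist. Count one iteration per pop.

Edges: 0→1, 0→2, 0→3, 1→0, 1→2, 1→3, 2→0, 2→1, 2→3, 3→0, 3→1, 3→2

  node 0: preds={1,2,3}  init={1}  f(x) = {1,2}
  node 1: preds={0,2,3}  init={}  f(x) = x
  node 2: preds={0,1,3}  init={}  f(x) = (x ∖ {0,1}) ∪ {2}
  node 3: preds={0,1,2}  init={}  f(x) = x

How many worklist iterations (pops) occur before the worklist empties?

7

Iteration log — 7 steps:
  step 1. node 0  ⊔preds={}  new={1,2}  old={1}  +wl: 
  step 2. node 1  ⊔preds={1,2}  new={1,2}  old={}  +wl: 0
  step 3. node 2  ⊔preds={1,2}  new={2}  old={}  +wl: 1
  step 4. node 3  ⊔preds={1,2}  new={1,2}  old={}  +wl: 2
  step 5. node 0  ⊔preds={1,2}  new={1,2}  stable
  step 6. node 1  ⊔preds={1,2}  new={1,2}  stable
  step 7. node 2  ⊔preds={1,2}  new={2}  stable

Least fixpoint reached:
  node 0: {1,2}
  node 1: {1,2}
  node 2: {2}
  node 3: {1,2}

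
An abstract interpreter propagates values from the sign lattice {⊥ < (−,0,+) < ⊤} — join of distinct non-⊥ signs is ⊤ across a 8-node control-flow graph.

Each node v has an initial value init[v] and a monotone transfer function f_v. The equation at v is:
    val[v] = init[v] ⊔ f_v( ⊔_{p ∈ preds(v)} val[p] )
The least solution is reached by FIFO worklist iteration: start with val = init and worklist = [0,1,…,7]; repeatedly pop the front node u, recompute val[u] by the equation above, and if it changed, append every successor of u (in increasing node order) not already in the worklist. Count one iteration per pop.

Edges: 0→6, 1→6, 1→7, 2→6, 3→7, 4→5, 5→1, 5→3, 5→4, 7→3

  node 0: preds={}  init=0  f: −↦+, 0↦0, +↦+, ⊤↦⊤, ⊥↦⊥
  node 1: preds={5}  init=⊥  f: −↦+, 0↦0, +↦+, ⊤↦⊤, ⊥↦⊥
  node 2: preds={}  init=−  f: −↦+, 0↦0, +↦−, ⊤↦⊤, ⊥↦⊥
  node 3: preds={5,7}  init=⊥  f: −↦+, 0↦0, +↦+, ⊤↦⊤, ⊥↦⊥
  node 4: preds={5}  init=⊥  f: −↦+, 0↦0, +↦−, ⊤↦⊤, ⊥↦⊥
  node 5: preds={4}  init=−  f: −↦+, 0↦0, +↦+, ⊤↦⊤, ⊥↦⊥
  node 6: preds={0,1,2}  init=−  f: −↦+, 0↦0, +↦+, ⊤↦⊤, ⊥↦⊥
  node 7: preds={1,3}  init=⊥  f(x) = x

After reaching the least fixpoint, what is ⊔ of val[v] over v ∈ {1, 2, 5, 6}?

⊤

Trace (15 dequeues):
  [1] u=0 | in ⊥ | out 0 | ==
  [2] u=1 | in − | out + | prev ⊥ | push {}
  [3] u=2 | in ⊥ | out − | ==
  [4] u=3 | in − | out + | prev ⊥ | push {}
  [5] u=4 | in − | out + | prev ⊥ | push {}
  [6] u=5 | in + | out ⊤ | prev − | push {1,3,4}
  [7] u=6 | in ⊤ | out ⊤ | prev − | push {}
  [8] u=7 | in + | out + | prev ⊥ | push {}
  [9] u=1 | in ⊤ | out ⊤ | prev + | push {6,7}
  [10] u=3 | in ⊤ | out ⊤ | prev + | push {}
  [11] u=4 | in ⊤ | out ⊤ | prev + | push {5}
  [12] u=6 | in ⊤ | out ⊤ | ==
  [13] u=7 | in ⊤ | out ⊤ | prev + | push {3}
  [14] u=5 | in ⊤ | out ⊤ | ==
  [15] u=3 | in ⊤ | out ⊤ | ==

Converged values:
  [0] 0
  [1] ⊤
  [2] −
  [3] ⊤
  [4] ⊤
  [5] ⊤
  [6] ⊤
  [7] ⊤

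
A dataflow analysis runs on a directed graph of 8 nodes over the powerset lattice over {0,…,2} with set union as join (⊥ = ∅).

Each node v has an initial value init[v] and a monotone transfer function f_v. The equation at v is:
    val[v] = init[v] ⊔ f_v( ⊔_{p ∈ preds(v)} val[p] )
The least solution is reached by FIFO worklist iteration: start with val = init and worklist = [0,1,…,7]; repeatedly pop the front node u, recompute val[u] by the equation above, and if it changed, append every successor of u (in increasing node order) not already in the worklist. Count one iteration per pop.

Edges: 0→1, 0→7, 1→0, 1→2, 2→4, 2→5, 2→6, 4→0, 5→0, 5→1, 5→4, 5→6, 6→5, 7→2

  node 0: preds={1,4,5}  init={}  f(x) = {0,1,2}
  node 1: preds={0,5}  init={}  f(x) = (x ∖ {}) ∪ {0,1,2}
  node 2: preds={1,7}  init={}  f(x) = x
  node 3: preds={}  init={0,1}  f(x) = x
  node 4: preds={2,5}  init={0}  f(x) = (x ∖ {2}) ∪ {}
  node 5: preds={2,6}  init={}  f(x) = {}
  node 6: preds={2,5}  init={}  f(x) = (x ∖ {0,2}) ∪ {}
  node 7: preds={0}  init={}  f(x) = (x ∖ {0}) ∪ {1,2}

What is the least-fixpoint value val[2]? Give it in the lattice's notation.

{0,1,2}

Worklist (11 pops):
  #1 pop 0: in={0} → {0,1,2} (was {}); enqueue []
  #2 pop 1: in={0,1,2} → {0,1,2} (was {}); enqueue [0]
  #3 pop 2: in={0,1,2} → {0,1,2} (was {}); enqueue []
  #4 pop 3: in={} → {0,1} (no change)
  #5 pop 4: in={0,1,2} → {0,1} (was {0}); enqueue []
  #6 pop 5: in={0,1,2} → {} (no change)
  #7 pop 6: in={0,1,2} → {1} (was {}); enqueue [5]
  #8 pop 7: in={0,1,2} → {1,2} (was {}); enqueue [2]
  #9 pop 0: in={0,1,2} → {0,1,2} (no change)
  #10 pop 5: in={0,1,2} → {} (no change)
  #11 pop 2: in={0,1,2} → {0,1,2} (no change)

Fixpoint:
  val[0] = {0,1,2}
  val[1] = {0,1,2}
  val[2] = {0,1,2}
  val[3] = {0,1}
  val[4] = {0,1}
  val[5] = {}
  val[6] = {1}
  val[7] = {1,2}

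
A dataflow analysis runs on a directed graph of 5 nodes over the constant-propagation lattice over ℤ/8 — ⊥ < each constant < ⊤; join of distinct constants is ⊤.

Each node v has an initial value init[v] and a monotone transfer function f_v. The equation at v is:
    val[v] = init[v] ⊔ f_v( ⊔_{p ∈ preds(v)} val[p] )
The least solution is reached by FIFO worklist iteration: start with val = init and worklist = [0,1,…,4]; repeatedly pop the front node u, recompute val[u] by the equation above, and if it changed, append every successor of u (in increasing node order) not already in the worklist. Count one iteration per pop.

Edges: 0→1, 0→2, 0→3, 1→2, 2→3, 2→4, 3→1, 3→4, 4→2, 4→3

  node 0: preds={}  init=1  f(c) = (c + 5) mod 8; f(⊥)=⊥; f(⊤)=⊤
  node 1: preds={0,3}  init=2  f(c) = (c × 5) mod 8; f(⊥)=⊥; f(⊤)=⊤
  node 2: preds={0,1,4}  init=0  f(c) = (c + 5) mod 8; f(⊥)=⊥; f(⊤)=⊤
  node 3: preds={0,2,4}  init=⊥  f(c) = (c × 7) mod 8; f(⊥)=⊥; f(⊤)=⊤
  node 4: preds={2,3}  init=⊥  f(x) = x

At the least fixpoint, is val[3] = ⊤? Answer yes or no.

Iteration log — 8 steps:
  step 1. node 0  ⊔preds=⊥  new=1  stable
  step 2. node 1  ⊔preds=1  new=⊤  old=2  +wl: 
  step 3. node 2  ⊔preds=⊤  new=⊤  old=0  +wl: 
  step 4. node 3  ⊔preds=⊤  new=⊤  old=⊥  +wl: 1
  step 5. node 4  ⊔preds=⊤  new=⊤  old=⊥  +wl: 2,3
  step 6. node 1  ⊔preds=⊤  new=⊤  stable
  step 7. node 2  ⊔preds=⊤  new=⊤  stable
  step 8. node 3  ⊔preds=⊤  new=⊤  stable

Least fixpoint reached:
  node 0: 1
  node 1: ⊤
  node 2: ⊤
  node 3: ⊤
  node 4: ⊤

yes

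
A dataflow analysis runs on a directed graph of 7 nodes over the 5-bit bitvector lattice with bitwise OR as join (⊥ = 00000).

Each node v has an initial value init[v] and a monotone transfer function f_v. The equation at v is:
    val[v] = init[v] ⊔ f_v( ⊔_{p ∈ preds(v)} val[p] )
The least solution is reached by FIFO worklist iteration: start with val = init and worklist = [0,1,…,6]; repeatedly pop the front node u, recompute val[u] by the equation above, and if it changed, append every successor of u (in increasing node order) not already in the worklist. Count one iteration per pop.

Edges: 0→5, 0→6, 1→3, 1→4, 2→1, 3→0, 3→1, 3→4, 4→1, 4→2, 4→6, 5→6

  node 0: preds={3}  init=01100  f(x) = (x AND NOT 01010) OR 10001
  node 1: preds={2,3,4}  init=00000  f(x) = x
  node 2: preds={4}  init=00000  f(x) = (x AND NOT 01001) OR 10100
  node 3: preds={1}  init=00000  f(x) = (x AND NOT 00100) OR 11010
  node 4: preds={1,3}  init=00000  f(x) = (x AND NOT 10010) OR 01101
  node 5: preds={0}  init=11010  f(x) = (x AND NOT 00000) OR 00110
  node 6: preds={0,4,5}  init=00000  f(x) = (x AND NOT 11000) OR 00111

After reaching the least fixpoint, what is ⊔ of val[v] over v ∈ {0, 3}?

Trace (14 dequeues):
  [1] u=0 | in 00000 | out 11101 | prev 01100 | push {}
  [2] u=1 | in 00000 | out 00000 | ==
  [3] u=2 | in 00000 | out 10100 | prev 00000 | push {1}
  [4] u=3 | in 00000 | out 11010 | prev 00000 | push {0}
  [5] u=4 | in 11010 | out 01101 | prev 00000 | push {2}
  [6] u=5 | in 11101 | out 11111 | prev 11010 | push {}
  [7] u=6 | in 11111 | out 00111 | prev 00000 | push {}
  [8] u=1 | in 11111 | out 11111 | prev 00000 | push {3,4}
  [9] u=0 | in 11010 | out 11101 | ==
  [10] u=2 | in 01101 | out 10100 | ==
  [11] u=3 | in 11111 | out 11011 | prev 11010 | push {0,1}
  [12] u=4 | in 11111 | out 01101 | ==
  [13] u=0 | in 11011 | out 11101 | ==
  [14] u=1 | in 11111 | out 11111 | ==

Converged values:
  [0] 11101
  [1] 11111
  [2] 10100
  [3] 11011
  [4] 01101
  [5] 11111
  [6] 00111

11111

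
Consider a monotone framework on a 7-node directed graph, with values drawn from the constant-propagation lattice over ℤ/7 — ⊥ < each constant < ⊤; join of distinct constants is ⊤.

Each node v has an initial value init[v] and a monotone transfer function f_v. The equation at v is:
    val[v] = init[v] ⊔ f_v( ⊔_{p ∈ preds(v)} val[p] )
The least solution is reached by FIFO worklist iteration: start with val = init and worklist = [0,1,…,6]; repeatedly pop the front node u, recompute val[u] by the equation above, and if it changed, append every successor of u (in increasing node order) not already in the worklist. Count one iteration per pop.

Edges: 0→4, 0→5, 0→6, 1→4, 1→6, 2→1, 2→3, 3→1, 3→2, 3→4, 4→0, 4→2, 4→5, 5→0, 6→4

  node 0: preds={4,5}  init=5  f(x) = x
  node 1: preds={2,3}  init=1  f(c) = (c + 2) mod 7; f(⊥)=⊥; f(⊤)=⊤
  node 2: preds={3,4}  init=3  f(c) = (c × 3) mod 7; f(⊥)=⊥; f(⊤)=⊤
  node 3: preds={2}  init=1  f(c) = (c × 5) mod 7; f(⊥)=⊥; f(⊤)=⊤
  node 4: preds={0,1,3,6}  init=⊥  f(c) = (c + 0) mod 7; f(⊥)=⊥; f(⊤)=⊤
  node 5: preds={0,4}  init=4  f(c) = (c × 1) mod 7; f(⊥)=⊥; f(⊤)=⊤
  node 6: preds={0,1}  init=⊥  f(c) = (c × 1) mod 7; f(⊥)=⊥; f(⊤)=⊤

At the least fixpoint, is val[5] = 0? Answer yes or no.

no

Worklist (15 pops):
  #1 pop 0: in=4 → ⊤ (was 5); enqueue []
  #2 pop 1: in=⊤ → ⊤ (was 1); enqueue []
  #3 pop 2: in=1 → 3 (no change)
  #4 pop 3: in=3 → 1 (no change)
  #5 pop 4: in=⊤ → ⊤ (was ⊥); enqueue [0,2]
  #6 pop 5: in=⊤ → ⊤ (was 4); enqueue []
  #7 pop 6: in=⊤ → ⊤ (was ⊥); enqueue [4]
  #8 pop 0: in=⊤ → ⊤ (no change)
  #9 pop 2: in=⊤ → ⊤ (was 3); enqueue [1,3]
  #10 pop 4: in=⊤ → ⊤ (no change)
  #11 pop 1: in=⊤ → ⊤ (no change)
  #12 pop 3: in=⊤ → ⊤ (was 1); enqueue [1,2,4]
  #13 pop 1: in=⊤ → ⊤ (no change)
  #14 pop 2: in=⊤ → ⊤ (no change)
  #15 pop 4: in=⊤ → ⊤ (no change)

Fixpoint:
  val[0] = ⊤
  val[1] = ⊤
  val[2] = ⊤
  val[3] = ⊤
  val[4] = ⊤
  val[5] = ⊤
  val[6] = ⊤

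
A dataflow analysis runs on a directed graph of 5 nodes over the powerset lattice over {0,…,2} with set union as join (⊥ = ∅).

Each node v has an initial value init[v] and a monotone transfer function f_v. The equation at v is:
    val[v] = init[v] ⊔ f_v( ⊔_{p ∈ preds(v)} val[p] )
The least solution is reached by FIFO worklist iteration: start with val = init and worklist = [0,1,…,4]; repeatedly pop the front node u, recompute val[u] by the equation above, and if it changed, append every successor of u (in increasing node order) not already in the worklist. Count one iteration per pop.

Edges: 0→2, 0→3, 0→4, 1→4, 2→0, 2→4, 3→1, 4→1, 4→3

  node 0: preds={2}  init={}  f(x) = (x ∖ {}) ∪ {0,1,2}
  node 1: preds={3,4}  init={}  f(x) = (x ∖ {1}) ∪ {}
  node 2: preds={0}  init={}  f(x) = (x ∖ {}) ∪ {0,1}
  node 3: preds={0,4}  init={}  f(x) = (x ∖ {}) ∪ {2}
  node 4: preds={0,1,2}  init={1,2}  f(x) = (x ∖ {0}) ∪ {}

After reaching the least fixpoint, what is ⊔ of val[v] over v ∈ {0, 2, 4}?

{0,1,2}

Trace (8 dequeues):
  [1] u=0 | in {} | out {0,1,2} | prev {} | push {}
  [2] u=1 | in {1,2} | out {2} | prev {} | push {}
  [3] u=2 | in {0,1,2} | out {0,1,2} | prev {} | push {0}
  [4] u=3 | in {0,1,2} | out {0,1,2} | prev {} | push {1}
  [5] u=4 | in {0,1,2} | out {1,2} | ==
  [6] u=0 | in {0,1,2} | out {0,1,2} | ==
  [7] u=1 | in {0,1,2} | out {0,2} | prev {2} | push {4}
  [8] u=4 | in {0,1,2} | out {1,2} | ==

Converged values:
  [0] {0,1,2}
  [1] {0,2}
  [2] {0,1,2}
  [3] {0,1,2}
  [4] {1,2}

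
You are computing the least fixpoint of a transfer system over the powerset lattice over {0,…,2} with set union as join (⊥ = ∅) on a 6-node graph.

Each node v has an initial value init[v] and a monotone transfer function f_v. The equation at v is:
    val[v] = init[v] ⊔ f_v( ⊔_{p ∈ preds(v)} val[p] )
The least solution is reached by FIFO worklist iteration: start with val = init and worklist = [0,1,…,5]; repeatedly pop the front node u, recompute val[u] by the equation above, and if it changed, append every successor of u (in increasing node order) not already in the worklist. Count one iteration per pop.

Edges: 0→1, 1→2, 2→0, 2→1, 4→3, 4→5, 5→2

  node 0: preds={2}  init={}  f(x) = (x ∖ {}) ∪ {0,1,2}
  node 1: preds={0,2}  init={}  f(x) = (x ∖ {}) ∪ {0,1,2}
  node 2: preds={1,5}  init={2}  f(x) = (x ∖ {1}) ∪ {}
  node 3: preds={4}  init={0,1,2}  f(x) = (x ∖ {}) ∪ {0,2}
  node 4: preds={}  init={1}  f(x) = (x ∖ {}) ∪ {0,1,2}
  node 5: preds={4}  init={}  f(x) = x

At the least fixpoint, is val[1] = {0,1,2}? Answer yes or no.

yes

Worklist (10 pops):
  #1 pop 0: in={2} → {0,1,2} (was {}); enqueue []
  #2 pop 1: in={0,1,2} → {0,1,2} (was {}); enqueue []
  #3 pop 2: in={0,1,2} → {0,2} (was {2}); enqueue [0,1]
  #4 pop 3: in={1} → {0,1,2} (no change)
  #5 pop 4: in={} → {0,1,2} (was {1}); enqueue [3]
  #6 pop 5: in={0,1,2} → {0,1,2} (was {}); enqueue [2]
  #7 pop 0: in={0,2} → {0,1,2} (no change)
  #8 pop 1: in={0,1,2} → {0,1,2} (no change)
  #9 pop 3: in={0,1,2} → {0,1,2} (no change)
  #10 pop 2: in={0,1,2} → {0,2} (no change)

Fixpoint:
  val[0] = {0,1,2}
  val[1] = {0,1,2}
  val[2] = {0,2}
  val[3] = {0,1,2}
  val[4] = {0,1,2}
  val[5] = {0,1,2}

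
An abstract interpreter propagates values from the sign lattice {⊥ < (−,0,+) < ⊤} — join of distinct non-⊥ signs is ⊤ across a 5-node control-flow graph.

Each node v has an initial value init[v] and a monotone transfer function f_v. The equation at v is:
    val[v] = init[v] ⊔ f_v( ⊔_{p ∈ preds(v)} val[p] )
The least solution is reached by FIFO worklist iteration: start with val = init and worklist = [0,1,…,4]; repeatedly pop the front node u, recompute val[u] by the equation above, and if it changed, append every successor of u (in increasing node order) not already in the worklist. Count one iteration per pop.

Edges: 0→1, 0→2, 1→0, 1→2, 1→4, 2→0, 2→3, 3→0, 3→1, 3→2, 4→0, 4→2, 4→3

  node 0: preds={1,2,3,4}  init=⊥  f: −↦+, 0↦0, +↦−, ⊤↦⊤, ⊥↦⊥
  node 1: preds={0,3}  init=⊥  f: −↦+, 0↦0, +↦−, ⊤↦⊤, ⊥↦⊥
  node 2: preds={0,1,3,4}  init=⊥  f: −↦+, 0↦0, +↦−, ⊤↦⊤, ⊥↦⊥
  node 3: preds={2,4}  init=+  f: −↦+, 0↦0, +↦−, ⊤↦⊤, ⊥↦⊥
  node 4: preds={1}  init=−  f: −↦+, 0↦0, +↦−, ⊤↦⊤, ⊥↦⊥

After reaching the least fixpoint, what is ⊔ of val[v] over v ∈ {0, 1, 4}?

Iteration log — 9 steps:
  step 1. node 0  ⊔preds=⊤  new=⊤  old=⊥  +wl: 
  step 2. node 1  ⊔preds=⊤  new=⊤  old=⊥  +wl: 0
  step 3. node 2  ⊔preds=⊤  new=⊤  old=⊥  +wl: 
  step 4. node 3  ⊔preds=⊤  new=⊤  old=+  +wl: 1,2
  step 5. node 4  ⊔preds=⊤  new=⊤  old=−  +wl: 3
  step 6. node 0  ⊔preds=⊤  new=⊤  stable
  step 7. node 1  ⊔preds=⊤  new=⊤  stable
  step 8. node 2  ⊔preds=⊤  new=⊤  stable
  step 9. node 3  ⊔preds=⊤  new=⊤  stable

Least fixpoint reached:
  node 0: ⊤
  node 1: ⊤
  node 2: ⊤
  node 3: ⊤
  node 4: ⊤

⊤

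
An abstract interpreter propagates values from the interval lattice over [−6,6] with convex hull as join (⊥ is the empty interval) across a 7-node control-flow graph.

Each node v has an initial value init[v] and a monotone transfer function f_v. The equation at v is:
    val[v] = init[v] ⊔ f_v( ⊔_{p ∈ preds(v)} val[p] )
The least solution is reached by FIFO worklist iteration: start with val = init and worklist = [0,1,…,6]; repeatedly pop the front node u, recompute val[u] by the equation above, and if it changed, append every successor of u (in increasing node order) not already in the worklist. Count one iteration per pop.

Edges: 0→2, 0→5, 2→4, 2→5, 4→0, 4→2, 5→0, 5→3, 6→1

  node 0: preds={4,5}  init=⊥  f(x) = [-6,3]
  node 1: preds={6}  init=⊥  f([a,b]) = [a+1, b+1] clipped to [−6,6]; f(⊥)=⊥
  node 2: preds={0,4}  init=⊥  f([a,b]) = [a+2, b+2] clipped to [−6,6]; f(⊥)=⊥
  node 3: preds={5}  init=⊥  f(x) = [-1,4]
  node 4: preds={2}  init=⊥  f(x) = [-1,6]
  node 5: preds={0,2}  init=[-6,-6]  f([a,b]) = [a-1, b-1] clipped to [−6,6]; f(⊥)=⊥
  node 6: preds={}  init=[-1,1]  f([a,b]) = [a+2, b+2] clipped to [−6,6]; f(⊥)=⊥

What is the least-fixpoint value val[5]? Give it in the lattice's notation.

Trace (14 dequeues):
  [1] u=0 | in [-6,-6] | out [-6,3] | prev ⊥ | push {}
  [2] u=1 | in [-1,1] | out [0,2] | prev ⊥ | push {}
  [3] u=2 | in [-6,3] | out [-4,5] | prev ⊥ | push {}
  [4] u=3 | in [-6,-6] | out [-1,4] | prev ⊥ | push {}
  [5] u=4 | in [-4,5] | out [-1,6] | prev ⊥ | push {0,2}
  [6] u=5 | in [-6,5] | out [-6,4] | prev [-6,-6] | push {3}
  [7] u=6 | in ⊥ | out [-1,1] | ==
  [8] u=0 | in [-6,6] | out [-6,3] | ==
  [9] u=2 | in [-6,6] | out [-4,6] | prev [-4,5] | push {4,5}
  [10] u=3 | in [-6,4] | out [-1,4] | ==
  [11] u=4 | in [-4,6] | out [-1,6] | ==
  [12] u=5 | in [-6,6] | out [-6,5] | prev [-6,4] | push {0,3}
  [13] u=0 | in [-6,6] | out [-6,3] | ==
  [14] u=3 | in [-6,5] | out [-1,4] | ==

Converged values:
  [0] [-6,3]
  [1] [0,2]
  [2] [-4,6]
  [3] [-1,4]
  [4] [-1,6]
  [5] [-6,5]
  [6] [-1,1]

[-6,5]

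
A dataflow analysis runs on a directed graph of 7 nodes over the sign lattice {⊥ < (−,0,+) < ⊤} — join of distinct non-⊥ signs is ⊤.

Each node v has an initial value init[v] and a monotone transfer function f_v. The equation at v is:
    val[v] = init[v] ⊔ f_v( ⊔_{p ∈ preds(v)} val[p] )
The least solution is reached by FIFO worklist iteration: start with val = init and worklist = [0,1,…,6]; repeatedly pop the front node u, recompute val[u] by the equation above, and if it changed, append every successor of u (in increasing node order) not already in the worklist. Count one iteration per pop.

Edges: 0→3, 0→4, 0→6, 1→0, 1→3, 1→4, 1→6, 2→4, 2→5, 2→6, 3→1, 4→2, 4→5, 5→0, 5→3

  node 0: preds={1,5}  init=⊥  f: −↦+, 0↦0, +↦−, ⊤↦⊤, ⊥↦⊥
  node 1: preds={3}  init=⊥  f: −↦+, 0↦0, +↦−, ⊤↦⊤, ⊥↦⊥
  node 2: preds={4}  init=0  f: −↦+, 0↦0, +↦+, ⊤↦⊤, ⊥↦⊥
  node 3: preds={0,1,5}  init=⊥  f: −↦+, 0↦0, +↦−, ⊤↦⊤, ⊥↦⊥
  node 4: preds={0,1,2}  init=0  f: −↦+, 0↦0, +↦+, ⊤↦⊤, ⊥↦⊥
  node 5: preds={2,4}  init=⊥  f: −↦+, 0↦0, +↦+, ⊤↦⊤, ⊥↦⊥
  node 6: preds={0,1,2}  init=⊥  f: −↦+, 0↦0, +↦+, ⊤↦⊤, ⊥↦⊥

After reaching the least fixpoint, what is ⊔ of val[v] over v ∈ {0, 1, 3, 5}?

0

Iteration log — 16 steps:
  step 1. node 0  ⊔preds=⊥  new=⊥  stable
  step 2. node 1  ⊔preds=⊥  new=⊥  stable
  step 3. node 2  ⊔preds=0  new=0  stable
  step 4. node 3  ⊔preds=⊥  new=⊥  stable
  step 5. node 4  ⊔preds=0  new=0  stable
  step 6. node 5  ⊔preds=0  new=0  old=⊥  +wl: 0,3
  step 7. node 6  ⊔preds=0  new=0  old=⊥  +wl: 
  step 8. node 0  ⊔preds=0  new=0  old=⊥  +wl: 4,6
  step 9. node 3  ⊔preds=0  new=0  old=⊥  +wl: 1
  step 10. node 4  ⊔preds=0  new=0  stable
  step 11. node 6  ⊔preds=0  new=0  stable
  step 12. node 1  ⊔preds=0  new=0  old=⊥  +wl: 0,3,4,6
  step 13. node 0  ⊔preds=0  new=0  stable
  step 14. node 3  ⊔preds=0  new=0  stable
  step 15. node 4  ⊔preds=0  new=0  stable
  step 16. node 6  ⊔preds=0  new=0  stable

Least fixpoint reached:
  node 0: 0
  node 1: 0
  node 2: 0
  node 3: 0
  node 4: 0
  node 5: 0
  node 6: 0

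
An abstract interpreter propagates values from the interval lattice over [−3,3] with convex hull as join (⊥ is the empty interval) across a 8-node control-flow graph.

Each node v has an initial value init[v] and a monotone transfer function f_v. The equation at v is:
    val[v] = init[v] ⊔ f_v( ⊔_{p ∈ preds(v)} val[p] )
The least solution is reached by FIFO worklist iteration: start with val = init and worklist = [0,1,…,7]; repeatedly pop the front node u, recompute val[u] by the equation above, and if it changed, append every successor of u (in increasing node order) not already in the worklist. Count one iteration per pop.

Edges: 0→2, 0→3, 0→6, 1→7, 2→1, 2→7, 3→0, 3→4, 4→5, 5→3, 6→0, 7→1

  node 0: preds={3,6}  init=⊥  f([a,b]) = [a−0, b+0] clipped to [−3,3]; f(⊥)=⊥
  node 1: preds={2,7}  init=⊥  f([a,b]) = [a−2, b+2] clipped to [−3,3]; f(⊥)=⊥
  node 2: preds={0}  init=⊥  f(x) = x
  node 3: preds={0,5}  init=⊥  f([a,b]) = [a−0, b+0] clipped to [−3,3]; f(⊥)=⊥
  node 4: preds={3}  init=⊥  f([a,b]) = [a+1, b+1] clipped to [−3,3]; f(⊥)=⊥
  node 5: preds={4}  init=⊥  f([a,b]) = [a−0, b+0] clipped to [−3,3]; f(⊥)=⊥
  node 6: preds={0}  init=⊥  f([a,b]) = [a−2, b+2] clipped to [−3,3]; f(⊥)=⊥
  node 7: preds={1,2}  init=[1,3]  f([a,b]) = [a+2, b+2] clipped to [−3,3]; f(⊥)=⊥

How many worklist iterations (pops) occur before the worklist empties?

8

Trace (8 dequeues):
  [1] u=0 | in ⊥ | out ⊥ | ==
  [2] u=1 | in [1,3] | out [-1,3] | prev ⊥ | push {}
  [3] u=2 | in ⊥ | out ⊥ | ==
  [4] u=3 | in ⊥ | out ⊥ | ==
  [5] u=4 | in ⊥ | out ⊥ | ==
  [6] u=5 | in ⊥ | out ⊥ | ==
  [7] u=6 | in ⊥ | out ⊥ | ==
  [8] u=7 | in [-1,3] | out [1,3] | ==

Converged values:
  [0] ⊥
  [1] [-1,3]
  [2] ⊥
  [3] ⊥
  [4] ⊥
  [5] ⊥
  [6] ⊥
  [7] [1,3]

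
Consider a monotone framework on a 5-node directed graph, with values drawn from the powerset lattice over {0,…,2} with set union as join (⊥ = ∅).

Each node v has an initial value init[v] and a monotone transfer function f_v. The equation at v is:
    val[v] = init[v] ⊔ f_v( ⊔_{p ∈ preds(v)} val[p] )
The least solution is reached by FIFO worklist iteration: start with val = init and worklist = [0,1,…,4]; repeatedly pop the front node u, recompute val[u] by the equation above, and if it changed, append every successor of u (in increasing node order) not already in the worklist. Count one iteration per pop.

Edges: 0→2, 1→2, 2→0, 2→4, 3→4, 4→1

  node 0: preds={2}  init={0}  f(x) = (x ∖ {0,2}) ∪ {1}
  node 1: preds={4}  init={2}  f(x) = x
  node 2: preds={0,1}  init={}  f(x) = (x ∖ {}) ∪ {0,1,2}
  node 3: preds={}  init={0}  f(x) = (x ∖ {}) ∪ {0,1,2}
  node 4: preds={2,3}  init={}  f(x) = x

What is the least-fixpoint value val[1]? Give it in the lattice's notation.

Trace (8 dequeues):
  [1] u=0 | in {} | out {0,1} | prev {0} | push {}
  [2] u=1 | in {} | out {2} | ==
  [3] u=2 | in {0,1,2} | out {0,1,2} | prev {} | push {0}
  [4] u=3 | in {} | out {0,1,2} | prev {0} | push {}
  [5] u=4 | in {0,1,2} | out {0,1,2} | prev {} | push {1}
  [6] u=0 | in {0,1,2} | out {0,1} | ==
  [7] u=1 | in {0,1,2} | out {0,1,2} | prev {2} | push {2}
  [8] u=2 | in {0,1,2} | out {0,1,2} | ==

Converged values:
  [0] {0,1}
  [1] {0,1,2}
  [2] {0,1,2}
  [3] {0,1,2}
  [4] {0,1,2}

{0,1,2}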